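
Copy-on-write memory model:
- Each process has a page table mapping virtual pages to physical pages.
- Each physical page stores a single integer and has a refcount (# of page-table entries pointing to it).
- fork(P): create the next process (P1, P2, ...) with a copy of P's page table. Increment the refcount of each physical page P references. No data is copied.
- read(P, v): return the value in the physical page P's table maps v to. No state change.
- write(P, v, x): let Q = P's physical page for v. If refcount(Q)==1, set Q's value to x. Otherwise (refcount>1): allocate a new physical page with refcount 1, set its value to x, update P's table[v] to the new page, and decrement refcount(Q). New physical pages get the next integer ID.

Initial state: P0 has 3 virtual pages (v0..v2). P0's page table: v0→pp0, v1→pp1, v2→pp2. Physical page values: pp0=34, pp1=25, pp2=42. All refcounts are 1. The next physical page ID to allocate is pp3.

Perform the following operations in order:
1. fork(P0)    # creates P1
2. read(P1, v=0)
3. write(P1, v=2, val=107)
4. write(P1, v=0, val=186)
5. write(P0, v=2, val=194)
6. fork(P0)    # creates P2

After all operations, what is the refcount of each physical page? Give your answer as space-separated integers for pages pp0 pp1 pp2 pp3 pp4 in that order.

Answer: 2 3 2 1 1

Derivation:
Op 1: fork(P0) -> P1. 3 ppages; refcounts: pp0:2 pp1:2 pp2:2
Op 2: read(P1, v0) -> 34. No state change.
Op 3: write(P1, v2, 107). refcount(pp2)=2>1 -> COPY to pp3. 4 ppages; refcounts: pp0:2 pp1:2 pp2:1 pp3:1
Op 4: write(P1, v0, 186). refcount(pp0)=2>1 -> COPY to pp4. 5 ppages; refcounts: pp0:1 pp1:2 pp2:1 pp3:1 pp4:1
Op 5: write(P0, v2, 194). refcount(pp2)=1 -> write in place. 5 ppages; refcounts: pp0:1 pp1:2 pp2:1 pp3:1 pp4:1
Op 6: fork(P0) -> P2. 5 ppages; refcounts: pp0:2 pp1:3 pp2:2 pp3:1 pp4:1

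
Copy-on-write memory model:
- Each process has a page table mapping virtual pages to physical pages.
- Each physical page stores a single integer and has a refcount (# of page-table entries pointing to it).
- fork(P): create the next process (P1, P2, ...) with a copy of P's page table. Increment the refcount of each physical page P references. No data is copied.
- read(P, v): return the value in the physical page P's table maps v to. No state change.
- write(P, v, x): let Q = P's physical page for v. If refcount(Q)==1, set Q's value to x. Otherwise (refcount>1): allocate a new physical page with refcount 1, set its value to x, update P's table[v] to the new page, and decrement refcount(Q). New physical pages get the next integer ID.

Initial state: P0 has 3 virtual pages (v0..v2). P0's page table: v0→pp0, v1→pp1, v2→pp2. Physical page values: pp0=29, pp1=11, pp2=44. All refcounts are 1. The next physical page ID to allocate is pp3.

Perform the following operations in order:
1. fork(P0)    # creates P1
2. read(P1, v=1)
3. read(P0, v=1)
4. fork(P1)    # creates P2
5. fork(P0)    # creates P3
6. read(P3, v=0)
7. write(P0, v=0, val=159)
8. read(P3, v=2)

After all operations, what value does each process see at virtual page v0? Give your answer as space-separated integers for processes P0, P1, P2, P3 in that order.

Answer: 159 29 29 29

Derivation:
Op 1: fork(P0) -> P1. 3 ppages; refcounts: pp0:2 pp1:2 pp2:2
Op 2: read(P1, v1) -> 11. No state change.
Op 3: read(P0, v1) -> 11. No state change.
Op 4: fork(P1) -> P2. 3 ppages; refcounts: pp0:3 pp1:3 pp2:3
Op 5: fork(P0) -> P3. 3 ppages; refcounts: pp0:4 pp1:4 pp2:4
Op 6: read(P3, v0) -> 29. No state change.
Op 7: write(P0, v0, 159). refcount(pp0)=4>1 -> COPY to pp3. 4 ppages; refcounts: pp0:3 pp1:4 pp2:4 pp3:1
Op 8: read(P3, v2) -> 44. No state change.
P0: v0 -> pp3 = 159
P1: v0 -> pp0 = 29
P2: v0 -> pp0 = 29
P3: v0 -> pp0 = 29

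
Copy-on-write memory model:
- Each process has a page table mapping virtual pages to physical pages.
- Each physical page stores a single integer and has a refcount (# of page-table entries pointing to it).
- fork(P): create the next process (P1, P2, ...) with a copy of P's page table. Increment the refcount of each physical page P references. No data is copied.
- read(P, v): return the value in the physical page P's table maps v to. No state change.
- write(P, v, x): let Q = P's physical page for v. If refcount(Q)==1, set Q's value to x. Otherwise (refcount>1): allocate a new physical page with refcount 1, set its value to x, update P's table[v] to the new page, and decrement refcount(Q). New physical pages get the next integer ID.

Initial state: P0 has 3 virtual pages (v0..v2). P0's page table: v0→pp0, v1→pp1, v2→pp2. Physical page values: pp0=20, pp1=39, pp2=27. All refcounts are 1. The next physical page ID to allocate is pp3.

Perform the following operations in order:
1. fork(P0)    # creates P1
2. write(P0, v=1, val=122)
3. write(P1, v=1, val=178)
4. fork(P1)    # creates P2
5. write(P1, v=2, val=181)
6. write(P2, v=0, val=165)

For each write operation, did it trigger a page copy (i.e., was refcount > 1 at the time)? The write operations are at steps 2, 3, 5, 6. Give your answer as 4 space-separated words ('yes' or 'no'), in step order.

Op 1: fork(P0) -> P1. 3 ppages; refcounts: pp0:2 pp1:2 pp2:2
Op 2: write(P0, v1, 122). refcount(pp1)=2>1 -> COPY to pp3. 4 ppages; refcounts: pp0:2 pp1:1 pp2:2 pp3:1
Op 3: write(P1, v1, 178). refcount(pp1)=1 -> write in place. 4 ppages; refcounts: pp0:2 pp1:1 pp2:2 pp3:1
Op 4: fork(P1) -> P2. 4 ppages; refcounts: pp0:3 pp1:2 pp2:3 pp3:1
Op 5: write(P1, v2, 181). refcount(pp2)=3>1 -> COPY to pp4. 5 ppages; refcounts: pp0:3 pp1:2 pp2:2 pp3:1 pp4:1
Op 6: write(P2, v0, 165). refcount(pp0)=3>1 -> COPY to pp5. 6 ppages; refcounts: pp0:2 pp1:2 pp2:2 pp3:1 pp4:1 pp5:1

yes no yes yes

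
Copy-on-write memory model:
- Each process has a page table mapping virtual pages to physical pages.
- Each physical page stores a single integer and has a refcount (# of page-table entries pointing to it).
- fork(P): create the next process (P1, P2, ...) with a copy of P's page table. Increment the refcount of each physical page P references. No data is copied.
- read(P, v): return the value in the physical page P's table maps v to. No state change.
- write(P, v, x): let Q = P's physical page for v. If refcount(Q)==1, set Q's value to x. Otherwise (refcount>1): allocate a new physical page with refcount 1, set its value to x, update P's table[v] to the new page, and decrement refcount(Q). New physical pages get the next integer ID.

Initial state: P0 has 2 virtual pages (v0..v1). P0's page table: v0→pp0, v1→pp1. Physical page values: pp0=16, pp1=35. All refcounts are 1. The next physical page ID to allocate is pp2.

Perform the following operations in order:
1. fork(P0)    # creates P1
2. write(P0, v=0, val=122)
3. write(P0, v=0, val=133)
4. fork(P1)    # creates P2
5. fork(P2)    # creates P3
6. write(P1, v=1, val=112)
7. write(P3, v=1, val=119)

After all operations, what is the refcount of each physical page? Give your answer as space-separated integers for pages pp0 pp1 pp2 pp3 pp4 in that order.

Answer: 3 2 1 1 1

Derivation:
Op 1: fork(P0) -> P1. 2 ppages; refcounts: pp0:2 pp1:2
Op 2: write(P0, v0, 122). refcount(pp0)=2>1 -> COPY to pp2. 3 ppages; refcounts: pp0:1 pp1:2 pp2:1
Op 3: write(P0, v0, 133). refcount(pp2)=1 -> write in place. 3 ppages; refcounts: pp0:1 pp1:2 pp2:1
Op 4: fork(P1) -> P2. 3 ppages; refcounts: pp0:2 pp1:3 pp2:1
Op 5: fork(P2) -> P3. 3 ppages; refcounts: pp0:3 pp1:4 pp2:1
Op 6: write(P1, v1, 112). refcount(pp1)=4>1 -> COPY to pp3. 4 ppages; refcounts: pp0:3 pp1:3 pp2:1 pp3:1
Op 7: write(P3, v1, 119). refcount(pp1)=3>1 -> COPY to pp4. 5 ppages; refcounts: pp0:3 pp1:2 pp2:1 pp3:1 pp4:1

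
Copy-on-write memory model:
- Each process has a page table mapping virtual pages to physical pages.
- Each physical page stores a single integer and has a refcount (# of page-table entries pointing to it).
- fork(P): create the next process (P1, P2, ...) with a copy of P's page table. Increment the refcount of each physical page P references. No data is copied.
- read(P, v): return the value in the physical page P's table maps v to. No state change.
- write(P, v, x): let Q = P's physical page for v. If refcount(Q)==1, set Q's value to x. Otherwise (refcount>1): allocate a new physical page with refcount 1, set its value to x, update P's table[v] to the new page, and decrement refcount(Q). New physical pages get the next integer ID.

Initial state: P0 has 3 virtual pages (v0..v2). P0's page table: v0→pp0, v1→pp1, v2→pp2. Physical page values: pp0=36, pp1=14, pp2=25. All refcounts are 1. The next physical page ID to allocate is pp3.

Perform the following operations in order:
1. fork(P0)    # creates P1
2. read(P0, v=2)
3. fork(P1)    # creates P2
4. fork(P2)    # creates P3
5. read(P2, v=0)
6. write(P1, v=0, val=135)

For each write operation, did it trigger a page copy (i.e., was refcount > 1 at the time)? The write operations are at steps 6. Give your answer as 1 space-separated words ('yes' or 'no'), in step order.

Op 1: fork(P0) -> P1. 3 ppages; refcounts: pp0:2 pp1:2 pp2:2
Op 2: read(P0, v2) -> 25. No state change.
Op 3: fork(P1) -> P2. 3 ppages; refcounts: pp0:3 pp1:3 pp2:3
Op 4: fork(P2) -> P3. 3 ppages; refcounts: pp0:4 pp1:4 pp2:4
Op 5: read(P2, v0) -> 36. No state change.
Op 6: write(P1, v0, 135). refcount(pp0)=4>1 -> COPY to pp3. 4 ppages; refcounts: pp0:3 pp1:4 pp2:4 pp3:1

yes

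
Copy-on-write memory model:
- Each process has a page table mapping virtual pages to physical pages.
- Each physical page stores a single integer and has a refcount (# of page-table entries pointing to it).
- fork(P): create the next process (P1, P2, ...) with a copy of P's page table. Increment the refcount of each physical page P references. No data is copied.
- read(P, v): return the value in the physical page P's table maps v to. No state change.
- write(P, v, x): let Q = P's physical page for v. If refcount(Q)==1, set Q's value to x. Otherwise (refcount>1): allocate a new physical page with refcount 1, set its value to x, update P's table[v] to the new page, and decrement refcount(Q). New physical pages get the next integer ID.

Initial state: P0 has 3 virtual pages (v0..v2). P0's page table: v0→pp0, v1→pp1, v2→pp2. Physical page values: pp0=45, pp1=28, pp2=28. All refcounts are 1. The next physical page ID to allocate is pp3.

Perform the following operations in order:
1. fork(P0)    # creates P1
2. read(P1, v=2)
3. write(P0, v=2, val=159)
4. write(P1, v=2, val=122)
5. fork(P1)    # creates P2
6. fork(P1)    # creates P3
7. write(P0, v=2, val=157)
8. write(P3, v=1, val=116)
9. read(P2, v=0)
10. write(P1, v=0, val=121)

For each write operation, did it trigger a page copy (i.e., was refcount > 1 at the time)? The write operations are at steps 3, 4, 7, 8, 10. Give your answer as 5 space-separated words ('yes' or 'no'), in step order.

Op 1: fork(P0) -> P1. 3 ppages; refcounts: pp0:2 pp1:2 pp2:2
Op 2: read(P1, v2) -> 28. No state change.
Op 3: write(P0, v2, 159). refcount(pp2)=2>1 -> COPY to pp3. 4 ppages; refcounts: pp0:2 pp1:2 pp2:1 pp3:1
Op 4: write(P1, v2, 122). refcount(pp2)=1 -> write in place. 4 ppages; refcounts: pp0:2 pp1:2 pp2:1 pp3:1
Op 5: fork(P1) -> P2. 4 ppages; refcounts: pp0:3 pp1:3 pp2:2 pp3:1
Op 6: fork(P1) -> P3. 4 ppages; refcounts: pp0:4 pp1:4 pp2:3 pp3:1
Op 7: write(P0, v2, 157). refcount(pp3)=1 -> write in place. 4 ppages; refcounts: pp0:4 pp1:4 pp2:3 pp3:1
Op 8: write(P3, v1, 116). refcount(pp1)=4>1 -> COPY to pp4. 5 ppages; refcounts: pp0:4 pp1:3 pp2:3 pp3:1 pp4:1
Op 9: read(P2, v0) -> 45. No state change.
Op 10: write(P1, v0, 121). refcount(pp0)=4>1 -> COPY to pp5. 6 ppages; refcounts: pp0:3 pp1:3 pp2:3 pp3:1 pp4:1 pp5:1

yes no no yes yes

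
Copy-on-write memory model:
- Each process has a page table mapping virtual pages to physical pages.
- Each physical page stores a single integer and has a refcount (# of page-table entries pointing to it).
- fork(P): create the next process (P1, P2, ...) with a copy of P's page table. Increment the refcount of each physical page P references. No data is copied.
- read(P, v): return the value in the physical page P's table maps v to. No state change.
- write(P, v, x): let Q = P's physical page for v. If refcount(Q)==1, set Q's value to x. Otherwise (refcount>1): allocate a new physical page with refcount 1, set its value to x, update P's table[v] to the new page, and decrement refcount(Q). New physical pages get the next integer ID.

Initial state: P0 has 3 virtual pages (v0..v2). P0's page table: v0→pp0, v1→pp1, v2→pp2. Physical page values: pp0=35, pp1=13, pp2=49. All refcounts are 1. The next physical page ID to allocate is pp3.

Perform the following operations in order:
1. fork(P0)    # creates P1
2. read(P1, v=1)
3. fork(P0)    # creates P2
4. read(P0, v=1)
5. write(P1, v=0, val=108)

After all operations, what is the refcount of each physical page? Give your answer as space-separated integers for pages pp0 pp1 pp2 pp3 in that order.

Answer: 2 3 3 1

Derivation:
Op 1: fork(P0) -> P1. 3 ppages; refcounts: pp0:2 pp1:2 pp2:2
Op 2: read(P1, v1) -> 13. No state change.
Op 3: fork(P0) -> P2. 3 ppages; refcounts: pp0:3 pp1:3 pp2:3
Op 4: read(P0, v1) -> 13. No state change.
Op 5: write(P1, v0, 108). refcount(pp0)=3>1 -> COPY to pp3. 4 ppages; refcounts: pp0:2 pp1:3 pp2:3 pp3:1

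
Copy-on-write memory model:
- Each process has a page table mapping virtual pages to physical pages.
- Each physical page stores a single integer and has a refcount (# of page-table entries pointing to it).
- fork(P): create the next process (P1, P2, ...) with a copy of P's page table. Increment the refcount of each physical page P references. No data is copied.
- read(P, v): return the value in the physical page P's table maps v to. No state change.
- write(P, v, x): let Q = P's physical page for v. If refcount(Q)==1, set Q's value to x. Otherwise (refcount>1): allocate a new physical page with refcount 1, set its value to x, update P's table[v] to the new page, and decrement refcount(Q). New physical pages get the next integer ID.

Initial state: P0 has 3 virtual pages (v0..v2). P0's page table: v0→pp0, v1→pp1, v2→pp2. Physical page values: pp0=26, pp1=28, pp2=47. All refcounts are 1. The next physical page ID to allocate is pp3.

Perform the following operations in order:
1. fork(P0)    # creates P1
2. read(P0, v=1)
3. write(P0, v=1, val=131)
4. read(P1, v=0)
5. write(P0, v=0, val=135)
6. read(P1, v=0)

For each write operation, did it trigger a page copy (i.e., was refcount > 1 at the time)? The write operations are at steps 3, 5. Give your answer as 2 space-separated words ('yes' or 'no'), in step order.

Op 1: fork(P0) -> P1. 3 ppages; refcounts: pp0:2 pp1:2 pp2:2
Op 2: read(P0, v1) -> 28. No state change.
Op 3: write(P0, v1, 131). refcount(pp1)=2>1 -> COPY to pp3. 4 ppages; refcounts: pp0:2 pp1:1 pp2:2 pp3:1
Op 4: read(P1, v0) -> 26. No state change.
Op 5: write(P0, v0, 135). refcount(pp0)=2>1 -> COPY to pp4. 5 ppages; refcounts: pp0:1 pp1:1 pp2:2 pp3:1 pp4:1
Op 6: read(P1, v0) -> 26. No state change.

yes yes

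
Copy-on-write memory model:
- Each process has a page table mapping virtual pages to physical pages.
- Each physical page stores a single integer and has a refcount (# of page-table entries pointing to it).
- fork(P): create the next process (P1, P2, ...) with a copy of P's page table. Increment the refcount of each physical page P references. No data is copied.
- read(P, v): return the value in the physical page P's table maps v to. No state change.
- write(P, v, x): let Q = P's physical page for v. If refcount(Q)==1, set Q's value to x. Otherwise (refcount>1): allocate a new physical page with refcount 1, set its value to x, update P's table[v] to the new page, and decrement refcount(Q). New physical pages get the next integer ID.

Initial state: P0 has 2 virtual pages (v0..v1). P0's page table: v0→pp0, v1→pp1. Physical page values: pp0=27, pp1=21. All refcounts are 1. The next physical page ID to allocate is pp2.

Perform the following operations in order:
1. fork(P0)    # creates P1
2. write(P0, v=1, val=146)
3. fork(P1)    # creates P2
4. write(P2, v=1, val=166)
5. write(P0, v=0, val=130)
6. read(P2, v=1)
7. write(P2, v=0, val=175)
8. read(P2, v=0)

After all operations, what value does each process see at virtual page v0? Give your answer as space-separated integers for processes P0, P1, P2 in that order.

Answer: 130 27 175

Derivation:
Op 1: fork(P0) -> P1. 2 ppages; refcounts: pp0:2 pp1:2
Op 2: write(P0, v1, 146). refcount(pp1)=2>1 -> COPY to pp2. 3 ppages; refcounts: pp0:2 pp1:1 pp2:1
Op 3: fork(P1) -> P2. 3 ppages; refcounts: pp0:3 pp1:2 pp2:1
Op 4: write(P2, v1, 166). refcount(pp1)=2>1 -> COPY to pp3. 4 ppages; refcounts: pp0:3 pp1:1 pp2:1 pp3:1
Op 5: write(P0, v0, 130). refcount(pp0)=3>1 -> COPY to pp4. 5 ppages; refcounts: pp0:2 pp1:1 pp2:1 pp3:1 pp4:1
Op 6: read(P2, v1) -> 166. No state change.
Op 7: write(P2, v0, 175). refcount(pp0)=2>1 -> COPY to pp5. 6 ppages; refcounts: pp0:1 pp1:1 pp2:1 pp3:1 pp4:1 pp5:1
Op 8: read(P2, v0) -> 175. No state change.
P0: v0 -> pp4 = 130
P1: v0 -> pp0 = 27
P2: v0 -> pp5 = 175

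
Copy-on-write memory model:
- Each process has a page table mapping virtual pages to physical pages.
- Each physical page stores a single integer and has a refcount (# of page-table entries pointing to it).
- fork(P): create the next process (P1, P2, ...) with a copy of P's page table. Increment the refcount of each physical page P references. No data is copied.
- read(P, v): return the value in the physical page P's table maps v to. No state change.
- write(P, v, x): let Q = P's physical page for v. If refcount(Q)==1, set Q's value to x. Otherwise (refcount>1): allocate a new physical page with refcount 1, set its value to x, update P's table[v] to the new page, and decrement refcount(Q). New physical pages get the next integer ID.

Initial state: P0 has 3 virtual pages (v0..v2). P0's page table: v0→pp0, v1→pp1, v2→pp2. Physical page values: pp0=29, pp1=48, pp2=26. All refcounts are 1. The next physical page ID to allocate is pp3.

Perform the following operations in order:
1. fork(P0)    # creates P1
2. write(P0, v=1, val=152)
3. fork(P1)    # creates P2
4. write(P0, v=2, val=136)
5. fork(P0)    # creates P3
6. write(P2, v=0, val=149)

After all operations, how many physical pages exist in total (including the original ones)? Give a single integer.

Op 1: fork(P0) -> P1. 3 ppages; refcounts: pp0:2 pp1:2 pp2:2
Op 2: write(P0, v1, 152). refcount(pp1)=2>1 -> COPY to pp3. 4 ppages; refcounts: pp0:2 pp1:1 pp2:2 pp3:1
Op 3: fork(P1) -> P2. 4 ppages; refcounts: pp0:3 pp1:2 pp2:3 pp3:1
Op 4: write(P0, v2, 136). refcount(pp2)=3>1 -> COPY to pp4. 5 ppages; refcounts: pp0:3 pp1:2 pp2:2 pp3:1 pp4:1
Op 5: fork(P0) -> P3. 5 ppages; refcounts: pp0:4 pp1:2 pp2:2 pp3:2 pp4:2
Op 6: write(P2, v0, 149). refcount(pp0)=4>1 -> COPY to pp5. 6 ppages; refcounts: pp0:3 pp1:2 pp2:2 pp3:2 pp4:2 pp5:1

Answer: 6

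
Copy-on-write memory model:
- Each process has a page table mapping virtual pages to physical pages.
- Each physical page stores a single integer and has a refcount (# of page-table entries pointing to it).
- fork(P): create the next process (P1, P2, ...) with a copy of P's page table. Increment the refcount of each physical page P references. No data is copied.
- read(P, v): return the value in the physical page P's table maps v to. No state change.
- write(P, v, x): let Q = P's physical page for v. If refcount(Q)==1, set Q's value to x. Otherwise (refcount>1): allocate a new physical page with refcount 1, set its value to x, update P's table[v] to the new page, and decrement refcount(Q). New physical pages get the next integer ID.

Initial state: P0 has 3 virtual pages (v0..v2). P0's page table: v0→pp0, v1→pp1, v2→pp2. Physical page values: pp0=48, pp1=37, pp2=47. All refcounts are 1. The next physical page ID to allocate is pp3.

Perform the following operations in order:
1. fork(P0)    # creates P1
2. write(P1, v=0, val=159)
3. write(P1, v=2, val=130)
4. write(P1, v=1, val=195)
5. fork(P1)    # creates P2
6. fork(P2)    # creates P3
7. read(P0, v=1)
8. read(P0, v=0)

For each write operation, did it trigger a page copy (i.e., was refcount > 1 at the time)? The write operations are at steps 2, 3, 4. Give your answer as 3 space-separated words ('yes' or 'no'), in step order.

Op 1: fork(P0) -> P1. 3 ppages; refcounts: pp0:2 pp1:2 pp2:2
Op 2: write(P1, v0, 159). refcount(pp0)=2>1 -> COPY to pp3. 4 ppages; refcounts: pp0:1 pp1:2 pp2:2 pp3:1
Op 3: write(P1, v2, 130). refcount(pp2)=2>1 -> COPY to pp4. 5 ppages; refcounts: pp0:1 pp1:2 pp2:1 pp3:1 pp4:1
Op 4: write(P1, v1, 195). refcount(pp1)=2>1 -> COPY to pp5. 6 ppages; refcounts: pp0:1 pp1:1 pp2:1 pp3:1 pp4:1 pp5:1
Op 5: fork(P1) -> P2. 6 ppages; refcounts: pp0:1 pp1:1 pp2:1 pp3:2 pp4:2 pp5:2
Op 6: fork(P2) -> P3. 6 ppages; refcounts: pp0:1 pp1:1 pp2:1 pp3:3 pp4:3 pp5:3
Op 7: read(P0, v1) -> 37. No state change.
Op 8: read(P0, v0) -> 48. No state change.

yes yes yes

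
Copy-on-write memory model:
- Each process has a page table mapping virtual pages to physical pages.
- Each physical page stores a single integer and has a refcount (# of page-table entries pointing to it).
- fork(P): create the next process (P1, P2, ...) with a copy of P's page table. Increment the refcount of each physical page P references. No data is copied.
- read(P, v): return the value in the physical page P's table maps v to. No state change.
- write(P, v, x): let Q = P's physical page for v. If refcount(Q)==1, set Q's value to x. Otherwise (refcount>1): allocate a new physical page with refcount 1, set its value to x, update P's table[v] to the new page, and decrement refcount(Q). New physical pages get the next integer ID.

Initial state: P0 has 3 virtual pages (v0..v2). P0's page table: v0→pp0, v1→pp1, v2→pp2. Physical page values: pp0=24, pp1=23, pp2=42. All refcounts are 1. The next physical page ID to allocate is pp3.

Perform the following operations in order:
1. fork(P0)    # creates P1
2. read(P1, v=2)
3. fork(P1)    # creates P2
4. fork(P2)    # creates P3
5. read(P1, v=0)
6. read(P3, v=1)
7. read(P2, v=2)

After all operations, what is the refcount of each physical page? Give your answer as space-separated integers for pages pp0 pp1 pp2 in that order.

Op 1: fork(P0) -> P1. 3 ppages; refcounts: pp0:2 pp1:2 pp2:2
Op 2: read(P1, v2) -> 42. No state change.
Op 3: fork(P1) -> P2. 3 ppages; refcounts: pp0:3 pp1:3 pp2:3
Op 4: fork(P2) -> P3. 3 ppages; refcounts: pp0:4 pp1:4 pp2:4
Op 5: read(P1, v0) -> 24. No state change.
Op 6: read(P3, v1) -> 23. No state change.
Op 7: read(P2, v2) -> 42. No state change.

Answer: 4 4 4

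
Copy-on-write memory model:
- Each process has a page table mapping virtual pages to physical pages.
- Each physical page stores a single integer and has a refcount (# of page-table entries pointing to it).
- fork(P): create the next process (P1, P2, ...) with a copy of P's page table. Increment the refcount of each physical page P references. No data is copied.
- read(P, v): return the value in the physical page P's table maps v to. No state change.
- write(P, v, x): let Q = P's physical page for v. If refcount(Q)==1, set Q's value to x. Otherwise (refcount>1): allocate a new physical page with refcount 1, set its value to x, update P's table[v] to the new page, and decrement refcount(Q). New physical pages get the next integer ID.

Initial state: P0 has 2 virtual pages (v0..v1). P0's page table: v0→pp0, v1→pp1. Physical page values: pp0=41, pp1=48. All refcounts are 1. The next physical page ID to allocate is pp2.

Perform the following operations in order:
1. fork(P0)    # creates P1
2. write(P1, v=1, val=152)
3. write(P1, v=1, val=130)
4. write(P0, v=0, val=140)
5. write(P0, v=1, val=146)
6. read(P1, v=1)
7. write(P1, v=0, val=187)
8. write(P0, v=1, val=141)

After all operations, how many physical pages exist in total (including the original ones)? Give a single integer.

Answer: 4

Derivation:
Op 1: fork(P0) -> P1. 2 ppages; refcounts: pp0:2 pp1:2
Op 2: write(P1, v1, 152). refcount(pp1)=2>1 -> COPY to pp2. 3 ppages; refcounts: pp0:2 pp1:1 pp2:1
Op 3: write(P1, v1, 130). refcount(pp2)=1 -> write in place. 3 ppages; refcounts: pp0:2 pp1:1 pp2:1
Op 4: write(P0, v0, 140). refcount(pp0)=2>1 -> COPY to pp3. 4 ppages; refcounts: pp0:1 pp1:1 pp2:1 pp3:1
Op 5: write(P0, v1, 146). refcount(pp1)=1 -> write in place. 4 ppages; refcounts: pp0:1 pp1:1 pp2:1 pp3:1
Op 6: read(P1, v1) -> 130. No state change.
Op 7: write(P1, v0, 187). refcount(pp0)=1 -> write in place. 4 ppages; refcounts: pp0:1 pp1:1 pp2:1 pp3:1
Op 8: write(P0, v1, 141). refcount(pp1)=1 -> write in place. 4 ppages; refcounts: pp0:1 pp1:1 pp2:1 pp3:1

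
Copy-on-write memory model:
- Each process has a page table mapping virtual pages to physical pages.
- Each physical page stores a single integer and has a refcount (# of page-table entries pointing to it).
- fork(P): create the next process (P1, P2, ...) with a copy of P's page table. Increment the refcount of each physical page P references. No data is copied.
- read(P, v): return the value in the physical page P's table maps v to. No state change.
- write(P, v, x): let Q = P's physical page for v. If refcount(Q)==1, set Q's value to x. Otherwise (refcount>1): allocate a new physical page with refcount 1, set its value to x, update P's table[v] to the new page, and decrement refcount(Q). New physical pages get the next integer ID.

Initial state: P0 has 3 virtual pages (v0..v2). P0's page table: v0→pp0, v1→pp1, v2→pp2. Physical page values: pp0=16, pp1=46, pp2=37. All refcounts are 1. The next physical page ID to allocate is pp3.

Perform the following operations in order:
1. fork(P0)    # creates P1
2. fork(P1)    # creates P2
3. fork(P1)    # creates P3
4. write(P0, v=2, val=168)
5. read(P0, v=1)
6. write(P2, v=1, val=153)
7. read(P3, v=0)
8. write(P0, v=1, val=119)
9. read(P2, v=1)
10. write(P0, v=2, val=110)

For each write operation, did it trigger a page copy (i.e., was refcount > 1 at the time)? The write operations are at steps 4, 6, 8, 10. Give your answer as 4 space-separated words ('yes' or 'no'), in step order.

Op 1: fork(P0) -> P1. 3 ppages; refcounts: pp0:2 pp1:2 pp2:2
Op 2: fork(P1) -> P2. 3 ppages; refcounts: pp0:3 pp1:3 pp2:3
Op 3: fork(P1) -> P3. 3 ppages; refcounts: pp0:4 pp1:4 pp2:4
Op 4: write(P0, v2, 168). refcount(pp2)=4>1 -> COPY to pp3. 4 ppages; refcounts: pp0:4 pp1:4 pp2:3 pp3:1
Op 5: read(P0, v1) -> 46. No state change.
Op 6: write(P2, v1, 153). refcount(pp1)=4>1 -> COPY to pp4. 5 ppages; refcounts: pp0:4 pp1:3 pp2:3 pp3:1 pp4:1
Op 7: read(P3, v0) -> 16. No state change.
Op 8: write(P0, v1, 119). refcount(pp1)=3>1 -> COPY to pp5. 6 ppages; refcounts: pp0:4 pp1:2 pp2:3 pp3:1 pp4:1 pp5:1
Op 9: read(P2, v1) -> 153. No state change.
Op 10: write(P0, v2, 110). refcount(pp3)=1 -> write in place. 6 ppages; refcounts: pp0:4 pp1:2 pp2:3 pp3:1 pp4:1 pp5:1

yes yes yes no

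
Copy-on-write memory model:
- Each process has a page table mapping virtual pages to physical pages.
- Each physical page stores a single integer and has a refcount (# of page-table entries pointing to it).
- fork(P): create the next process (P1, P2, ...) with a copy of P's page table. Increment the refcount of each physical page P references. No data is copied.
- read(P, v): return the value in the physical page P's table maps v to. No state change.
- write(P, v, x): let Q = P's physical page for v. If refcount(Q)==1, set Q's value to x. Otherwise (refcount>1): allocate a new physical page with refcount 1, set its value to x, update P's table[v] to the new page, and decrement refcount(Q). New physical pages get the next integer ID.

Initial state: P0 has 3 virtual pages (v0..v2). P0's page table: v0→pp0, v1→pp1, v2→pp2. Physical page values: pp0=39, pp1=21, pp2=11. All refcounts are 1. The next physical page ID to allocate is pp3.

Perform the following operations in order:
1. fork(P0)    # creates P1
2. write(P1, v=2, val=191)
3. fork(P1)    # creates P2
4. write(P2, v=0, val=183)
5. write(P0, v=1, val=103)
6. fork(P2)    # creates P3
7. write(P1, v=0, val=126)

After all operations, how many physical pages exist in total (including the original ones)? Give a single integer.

Op 1: fork(P0) -> P1. 3 ppages; refcounts: pp0:2 pp1:2 pp2:2
Op 2: write(P1, v2, 191). refcount(pp2)=2>1 -> COPY to pp3. 4 ppages; refcounts: pp0:2 pp1:2 pp2:1 pp3:1
Op 3: fork(P1) -> P2. 4 ppages; refcounts: pp0:3 pp1:3 pp2:1 pp3:2
Op 4: write(P2, v0, 183). refcount(pp0)=3>1 -> COPY to pp4. 5 ppages; refcounts: pp0:2 pp1:3 pp2:1 pp3:2 pp4:1
Op 5: write(P0, v1, 103). refcount(pp1)=3>1 -> COPY to pp5. 6 ppages; refcounts: pp0:2 pp1:2 pp2:1 pp3:2 pp4:1 pp5:1
Op 6: fork(P2) -> P3. 6 ppages; refcounts: pp0:2 pp1:3 pp2:1 pp3:3 pp4:2 pp5:1
Op 7: write(P1, v0, 126). refcount(pp0)=2>1 -> COPY to pp6. 7 ppages; refcounts: pp0:1 pp1:3 pp2:1 pp3:3 pp4:2 pp5:1 pp6:1

Answer: 7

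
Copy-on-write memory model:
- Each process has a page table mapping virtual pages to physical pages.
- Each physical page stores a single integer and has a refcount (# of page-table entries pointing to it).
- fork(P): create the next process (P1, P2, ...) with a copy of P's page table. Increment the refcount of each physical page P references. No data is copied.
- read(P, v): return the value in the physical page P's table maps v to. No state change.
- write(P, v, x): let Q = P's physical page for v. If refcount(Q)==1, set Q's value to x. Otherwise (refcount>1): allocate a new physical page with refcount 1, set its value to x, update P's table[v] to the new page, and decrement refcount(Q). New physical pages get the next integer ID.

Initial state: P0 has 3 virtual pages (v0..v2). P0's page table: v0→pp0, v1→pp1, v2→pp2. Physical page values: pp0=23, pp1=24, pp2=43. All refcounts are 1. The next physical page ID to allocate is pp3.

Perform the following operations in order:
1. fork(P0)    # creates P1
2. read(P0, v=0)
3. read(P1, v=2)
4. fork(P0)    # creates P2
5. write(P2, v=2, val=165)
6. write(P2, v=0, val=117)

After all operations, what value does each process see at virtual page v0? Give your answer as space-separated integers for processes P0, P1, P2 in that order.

Answer: 23 23 117

Derivation:
Op 1: fork(P0) -> P1. 3 ppages; refcounts: pp0:2 pp1:2 pp2:2
Op 2: read(P0, v0) -> 23. No state change.
Op 3: read(P1, v2) -> 43. No state change.
Op 4: fork(P0) -> P2. 3 ppages; refcounts: pp0:3 pp1:3 pp2:3
Op 5: write(P2, v2, 165). refcount(pp2)=3>1 -> COPY to pp3. 4 ppages; refcounts: pp0:3 pp1:3 pp2:2 pp3:1
Op 6: write(P2, v0, 117). refcount(pp0)=3>1 -> COPY to pp4. 5 ppages; refcounts: pp0:2 pp1:3 pp2:2 pp3:1 pp4:1
P0: v0 -> pp0 = 23
P1: v0 -> pp0 = 23
P2: v0 -> pp4 = 117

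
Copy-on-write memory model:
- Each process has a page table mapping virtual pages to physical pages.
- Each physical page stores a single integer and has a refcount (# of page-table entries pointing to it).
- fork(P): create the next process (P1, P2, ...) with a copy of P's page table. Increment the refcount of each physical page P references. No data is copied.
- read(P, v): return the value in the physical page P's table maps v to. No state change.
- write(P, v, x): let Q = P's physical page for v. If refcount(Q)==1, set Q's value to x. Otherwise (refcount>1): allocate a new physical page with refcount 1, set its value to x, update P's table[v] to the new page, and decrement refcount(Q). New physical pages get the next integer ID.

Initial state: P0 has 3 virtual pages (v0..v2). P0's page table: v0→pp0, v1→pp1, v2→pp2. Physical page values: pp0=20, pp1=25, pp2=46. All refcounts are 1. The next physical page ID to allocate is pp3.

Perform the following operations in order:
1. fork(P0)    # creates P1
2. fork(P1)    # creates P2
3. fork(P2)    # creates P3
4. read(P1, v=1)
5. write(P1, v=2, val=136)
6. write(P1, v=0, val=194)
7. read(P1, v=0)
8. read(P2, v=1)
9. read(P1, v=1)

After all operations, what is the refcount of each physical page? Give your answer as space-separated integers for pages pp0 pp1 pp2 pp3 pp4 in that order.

Op 1: fork(P0) -> P1. 3 ppages; refcounts: pp0:2 pp1:2 pp2:2
Op 2: fork(P1) -> P2. 3 ppages; refcounts: pp0:3 pp1:3 pp2:3
Op 3: fork(P2) -> P3. 3 ppages; refcounts: pp0:4 pp1:4 pp2:4
Op 4: read(P1, v1) -> 25. No state change.
Op 5: write(P1, v2, 136). refcount(pp2)=4>1 -> COPY to pp3. 4 ppages; refcounts: pp0:4 pp1:4 pp2:3 pp3:1
Op 6: write(P1, v0, 194). refcount(pp0)=4>1 -> COPY to pp4. 5 ppages; refcounts: pp0:3 pp1:4 pp2:3 pp3:1 pp4:1
Op 7: read(P1, v0) -> 194. No state change.
Op 8: read(P2, v1) -> 25. No state change.
Op 9: read(P1, v1) -> 25. No state change.

Answer: 3 4 3 1 1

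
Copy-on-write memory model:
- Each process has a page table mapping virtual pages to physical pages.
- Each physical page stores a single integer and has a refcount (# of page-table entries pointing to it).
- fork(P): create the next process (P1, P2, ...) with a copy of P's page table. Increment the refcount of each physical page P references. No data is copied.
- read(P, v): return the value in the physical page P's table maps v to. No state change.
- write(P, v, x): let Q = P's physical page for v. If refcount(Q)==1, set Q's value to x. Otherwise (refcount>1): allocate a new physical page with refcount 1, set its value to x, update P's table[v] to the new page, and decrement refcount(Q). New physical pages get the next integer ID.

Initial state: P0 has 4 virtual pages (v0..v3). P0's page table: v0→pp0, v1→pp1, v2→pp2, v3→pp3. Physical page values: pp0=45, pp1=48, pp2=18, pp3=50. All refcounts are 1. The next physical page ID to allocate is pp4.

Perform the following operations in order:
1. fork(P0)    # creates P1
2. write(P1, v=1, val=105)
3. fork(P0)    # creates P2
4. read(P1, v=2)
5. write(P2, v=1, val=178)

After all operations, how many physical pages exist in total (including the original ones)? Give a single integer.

Op 1: fork(P0) -> P1. 4 ppages; refcounts: pp0:2 pp1:2 pp2:2 pp3:2
Op 2: write(P1, v1, 105). refcount(pp1)=2>1 -> COPY to pp4. 5 ppages; refcounts: pp0:2 pp1:1 pp2:2 pp3:2 pp4:1
Op 3: fork(P0) -> P2. 5 ppages; refcounts: pp0:3 pp1:2 pp2:3 pp3:3 pp4:1
Op 4: read(P1, v2) -> 18. No state change.
Op 5: write(P2, v1, 178). refcount(pp1)=2>1 -> COPY to pp5. 6 ppages; refcounts: pp0:3 pp1:1 pp2:3 pp3:3 pp4:1 pp5:1

Answer: 6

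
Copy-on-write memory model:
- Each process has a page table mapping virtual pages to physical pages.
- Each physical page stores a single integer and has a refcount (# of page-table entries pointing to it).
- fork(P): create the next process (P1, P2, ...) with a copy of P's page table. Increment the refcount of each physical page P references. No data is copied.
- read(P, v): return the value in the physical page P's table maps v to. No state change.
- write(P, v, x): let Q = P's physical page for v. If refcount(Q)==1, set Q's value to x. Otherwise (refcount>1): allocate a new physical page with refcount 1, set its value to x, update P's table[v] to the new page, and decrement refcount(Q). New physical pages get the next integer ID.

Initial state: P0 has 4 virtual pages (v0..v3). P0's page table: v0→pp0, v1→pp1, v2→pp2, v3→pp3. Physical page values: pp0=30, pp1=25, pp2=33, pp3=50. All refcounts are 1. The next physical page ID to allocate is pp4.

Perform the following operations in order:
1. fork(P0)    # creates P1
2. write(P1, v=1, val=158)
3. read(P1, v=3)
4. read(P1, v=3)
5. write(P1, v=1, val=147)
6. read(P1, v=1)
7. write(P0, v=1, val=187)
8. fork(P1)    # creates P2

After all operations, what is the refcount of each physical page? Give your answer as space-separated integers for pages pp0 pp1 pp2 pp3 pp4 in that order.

Answer: 3 1 3 3 2

Derivation:
Op 1: fork(P0) -> P1. 4 ppages; refcounts: pp0:2 pp1:2 pp2:2 pp3:2
Op 2: write(P1, v1, 158). refcount(pp1)=2>1 -> COPY to pp4. 5 ppages; refcounts: pp0:2 pp1:1 pp2:2 pp3:2 pp4:1
Op 3: read(P1, v3) -> 50. No state change.
Op 4: read(P1, v3) -> 50. No state change.
Op 5: write(P1, v1, 147). refcount(pp4)=1 -> write in place. 5 ppages; refcounts: pp0:2 pp1:1 pp2:2 pp3:2 pp4:1
Op 6: read(P1, v1) -> 147. No state change.
Op 7: write(P0, v1, 187). refcount(pp1)=1 -> write in place. 5 ppages; refcounts: pp0:2 pp1:1 pp2:2 pp3:2 pp4:1
Op 8: fork(P1) -> P2. 5 ppages; refcounts: pp0:3 pp1:1 pp2:3 pp3:3 pp4:2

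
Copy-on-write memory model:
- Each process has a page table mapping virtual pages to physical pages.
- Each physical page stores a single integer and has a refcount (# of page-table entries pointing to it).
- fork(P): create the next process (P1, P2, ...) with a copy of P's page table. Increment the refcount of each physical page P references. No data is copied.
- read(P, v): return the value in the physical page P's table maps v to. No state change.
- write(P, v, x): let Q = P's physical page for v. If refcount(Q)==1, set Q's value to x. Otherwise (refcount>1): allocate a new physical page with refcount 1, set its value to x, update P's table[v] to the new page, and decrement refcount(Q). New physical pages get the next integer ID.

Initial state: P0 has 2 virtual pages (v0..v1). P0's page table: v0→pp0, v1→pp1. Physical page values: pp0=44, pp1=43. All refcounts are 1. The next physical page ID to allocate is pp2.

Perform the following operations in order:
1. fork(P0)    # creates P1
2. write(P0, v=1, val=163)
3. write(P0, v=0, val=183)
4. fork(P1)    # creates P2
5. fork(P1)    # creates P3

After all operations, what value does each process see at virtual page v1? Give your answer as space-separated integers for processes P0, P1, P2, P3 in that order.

Answer: 163 43 43 43

Derivation:
Op 1: fork(P0) -> P1. 2 ppages; refcounts: pp0:2 pp1:2
Op 2: write(P0, v1, 163). refcount(pp1)=2>1 -> COPY to pp2. 3 ppages; refcounts: pp0:2 pp1:1 pp2:1
Op 3: write(P0, v0, 183). refcount(pp0)=2>1 -> COPY to pp3. 4 ppages; refcounts: pp0:1 pp1:1 pp2:1 pp3:1
Op 4: fork(P1) -> P2. 4 ppages; refcounts: pp0:2 pp1:2 pp2:1 pp3:1
Op 5: fork(P1) -> P3. 4 ppages; refcounts: pp0:3 pp1:3 pp2:1 pp3:1
P0: v1 -> pp2 = 163
P1: v1 -> pp1 = 43
P2: v1 -> pp1 = 43
P3: v1 -> pp1 = 43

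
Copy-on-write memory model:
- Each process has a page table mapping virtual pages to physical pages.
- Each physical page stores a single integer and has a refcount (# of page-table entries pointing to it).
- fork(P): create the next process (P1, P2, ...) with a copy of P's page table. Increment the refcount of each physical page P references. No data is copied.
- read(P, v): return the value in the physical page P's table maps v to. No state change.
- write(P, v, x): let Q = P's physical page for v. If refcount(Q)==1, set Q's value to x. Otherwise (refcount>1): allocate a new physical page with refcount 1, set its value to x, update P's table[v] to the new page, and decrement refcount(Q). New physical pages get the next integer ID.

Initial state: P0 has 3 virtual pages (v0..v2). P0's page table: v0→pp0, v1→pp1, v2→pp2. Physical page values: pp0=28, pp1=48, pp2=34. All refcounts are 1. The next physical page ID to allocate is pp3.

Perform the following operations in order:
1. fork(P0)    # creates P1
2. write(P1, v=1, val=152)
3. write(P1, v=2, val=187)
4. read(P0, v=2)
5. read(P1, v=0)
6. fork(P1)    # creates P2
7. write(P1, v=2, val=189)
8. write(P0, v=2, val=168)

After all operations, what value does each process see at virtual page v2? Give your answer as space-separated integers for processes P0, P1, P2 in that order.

Op 1: fork(P0) -> P1. 3 ppages; refcounts: pp0:2 pp1:2 pp2:2
Op 2: write(P1, v1, 152). refcount(pp1)=2>1 -> COPY to pp3. 4 ppages; refcounts: pp0:2 pp1:1 pp2:2 pp3:1
Op 3: write(P1, v2, 187). refcount(pp2)=2>1 -> COPY to pp4. 5 ppages; refcounts: pp0:2 pp1:1 pp2:1 pp3:1 pp4:1
Op 4: read(P0, v2) -> 34. No state change.
Op 5: read(P1, v0) -> 28. No state change.
Op 6: fork(P1) -> P2. 5 ppages; refcounts: pp0:3 pp1:1 pp2:1 pp3:2 pp4:2
Op 7: write(P1, v2, 189). refcount(pp4)=2>1 -> COPY to pp5. 6 ppages; refcounts: pp0:3 pp1:1 pp2:1 pp3:2 pp4:1 pp5:1
Op 8: write(P0, v2, 168). refcount(pp2)=1 -> write in place. 6 ppages; refcounts: pp0:3 pp1:1 pp2:1 pp3:2 pp4:1 pp5:1
P0: v2 -> pp2 = 168
P1: v2 -> pp5 = 189
P2: v2 -> pp4 = 187

Answer: 168 189 187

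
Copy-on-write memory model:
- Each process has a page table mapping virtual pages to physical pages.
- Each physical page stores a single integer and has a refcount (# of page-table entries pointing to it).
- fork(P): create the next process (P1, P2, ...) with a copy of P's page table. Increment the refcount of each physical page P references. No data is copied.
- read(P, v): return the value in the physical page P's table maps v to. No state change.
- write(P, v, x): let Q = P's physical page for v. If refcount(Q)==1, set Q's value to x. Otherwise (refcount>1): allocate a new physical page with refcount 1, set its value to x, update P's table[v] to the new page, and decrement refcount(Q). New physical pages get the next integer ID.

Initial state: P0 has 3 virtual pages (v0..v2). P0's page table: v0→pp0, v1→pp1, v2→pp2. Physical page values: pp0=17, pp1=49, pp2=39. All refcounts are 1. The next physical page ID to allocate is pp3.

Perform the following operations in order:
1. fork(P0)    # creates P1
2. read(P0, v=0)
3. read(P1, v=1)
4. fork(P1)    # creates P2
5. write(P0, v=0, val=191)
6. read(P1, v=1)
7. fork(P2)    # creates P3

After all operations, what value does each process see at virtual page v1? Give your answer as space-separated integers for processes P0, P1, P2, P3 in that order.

Op 1: fork(P0) -> P1. 3 ppages; refcounts: pp0:2 pp1:2 pp2:2
Op 2: read(P0, v0) -> 17. No state change.
Op 3: read(P1, v1) -> 49. No state change.
Op 4: fork(P1) -> P2. 3 ppages; refcounts: pp0:3 pp1:3 pp2:3
Op 5: write(P0, v0, 191). refcount(pp0)=3>1 -> COPY to pp3. 4 ppages; refcounts: pp0:2 pp1:3 pp2:3 pp3:1
Op 6: read(P1, v1) -> 49. No state change.
Op 7: fork(P2) -> P3. 4 ppages; refcounts: pp0:3 pp1:4 pp2:4 pp3:1
P0: v1 -> pp1 = 49
P1: v1 -> pp1 = 49
P2: v1 -> pp1 = 49
P3: v1 -> pp1 = 49

Answer: 49 49 49 49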